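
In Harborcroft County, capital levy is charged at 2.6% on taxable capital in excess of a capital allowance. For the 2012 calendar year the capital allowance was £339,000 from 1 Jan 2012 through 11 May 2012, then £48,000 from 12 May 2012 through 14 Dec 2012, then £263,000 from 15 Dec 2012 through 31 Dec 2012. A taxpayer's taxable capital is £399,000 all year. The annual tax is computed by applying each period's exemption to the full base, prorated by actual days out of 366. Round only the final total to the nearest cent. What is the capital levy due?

1 Jan – 11 May 2012: 132 days, exemption £339,000 → (£399,000 − £339,000) × 2.6% × 132/366 = £562.6230
12 May – 14 Dec 2012: 217 days, exemption £48,000 → (£399,000 − £48,000) × 2.6% × 217/366 = £5,410.7705
15 Dec – 31 Dec 2012: 17 days, exemption £263,000 → (£399,000 − £263,000) × 2.6% × 17/366 = £164.2404
Total = £6,137.6339

£6,137.63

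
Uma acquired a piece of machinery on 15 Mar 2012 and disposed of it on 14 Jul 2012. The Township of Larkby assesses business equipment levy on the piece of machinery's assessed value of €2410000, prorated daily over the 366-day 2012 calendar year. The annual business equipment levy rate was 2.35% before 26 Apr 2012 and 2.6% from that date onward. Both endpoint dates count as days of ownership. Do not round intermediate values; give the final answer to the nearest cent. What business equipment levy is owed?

€20195.27

15 Mar – 25 Apr 2012: 42 days at 2.35% → €2410000 × 2.35% × 42/366 = €6499.0984
26 Apr – 14 Jul 2012: 80 days at 2.6% → €2410000 × 2.6% × 80/366 = €13696.1749
Total = €20195.2732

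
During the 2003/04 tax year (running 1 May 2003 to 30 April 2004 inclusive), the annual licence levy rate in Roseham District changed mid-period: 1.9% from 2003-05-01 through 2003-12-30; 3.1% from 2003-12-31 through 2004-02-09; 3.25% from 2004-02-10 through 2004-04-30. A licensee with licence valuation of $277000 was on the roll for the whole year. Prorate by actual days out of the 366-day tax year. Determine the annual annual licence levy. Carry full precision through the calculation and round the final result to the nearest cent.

$6462.95

2003-05-01 to 2003-12-30: 244 days at 1.9% → $277000 × 1.9% × 244/366 = $3508.6667
2003-12-31 to 2004-02-09: 41 days at 3.1% → $277000 × 3.1% × 41/366 = $961.9317
2004-02-10 to 2004-04-30: 81 days at 3.25% → $277000 × 3.25% × 81/366 = $1992.3566
Total = $6462.9549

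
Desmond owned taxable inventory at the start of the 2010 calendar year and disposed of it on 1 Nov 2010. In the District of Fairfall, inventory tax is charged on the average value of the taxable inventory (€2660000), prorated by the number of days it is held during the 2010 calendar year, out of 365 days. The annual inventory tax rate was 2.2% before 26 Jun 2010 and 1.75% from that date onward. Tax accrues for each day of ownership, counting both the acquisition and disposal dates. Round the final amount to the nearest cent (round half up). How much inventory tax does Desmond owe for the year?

1 Jan – 25 Jun 2010: 176 days at 2.2% → €2660000 × 2.2% × 176/365 = €28217.8630
26 Jun – 1 Nov 2010: 129 days at 1.75% → €2660000 × 1.75% × 129/365 = €16451.9178
Total = €44669.7808

€44669.78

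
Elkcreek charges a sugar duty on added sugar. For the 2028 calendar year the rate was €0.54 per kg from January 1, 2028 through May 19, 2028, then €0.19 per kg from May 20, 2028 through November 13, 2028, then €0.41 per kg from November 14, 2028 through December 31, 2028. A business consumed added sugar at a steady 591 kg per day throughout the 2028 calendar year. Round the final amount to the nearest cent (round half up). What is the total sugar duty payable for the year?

January 1 – May 19, 2028: 140 days × 591 kg/day = 82,740 kg at €0.54/kg → €44,679.60
May 20 – November 13, 2028: 178 days × 591 kg/day = 105,198 kg at €0.19/kg → €19,987.62
November 14 – December 31, 2028: 48 days × 591 kg/day = 28,368 kg at €0.41/kg → €11,630.88

€76,298.10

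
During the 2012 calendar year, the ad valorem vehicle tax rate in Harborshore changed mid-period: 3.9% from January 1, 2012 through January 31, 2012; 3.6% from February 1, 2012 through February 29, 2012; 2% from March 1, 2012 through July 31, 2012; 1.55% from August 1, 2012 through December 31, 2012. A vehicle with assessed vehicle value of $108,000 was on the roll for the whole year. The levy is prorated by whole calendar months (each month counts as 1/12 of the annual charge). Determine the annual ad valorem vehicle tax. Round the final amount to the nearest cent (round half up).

$2,272.50

January 1 – January 31, 2012: 1 month at 3.9% → $108,000 × 3.9% × 1/12 = $351.0000
February 1 – February 29, 2012: 1 month at 3.6% → $108,000 × 3.6% × 1/12 = $324.0000
March 1 – July 31, 2012: 5 months at 2% → $108,000 × 2% × 5/12 = $900.0000
August 1 – December 31, 2012: 5 months at 1.55% → $108,000 × 1.55% × 5/12 = $697.5000
Total = $2,272.5000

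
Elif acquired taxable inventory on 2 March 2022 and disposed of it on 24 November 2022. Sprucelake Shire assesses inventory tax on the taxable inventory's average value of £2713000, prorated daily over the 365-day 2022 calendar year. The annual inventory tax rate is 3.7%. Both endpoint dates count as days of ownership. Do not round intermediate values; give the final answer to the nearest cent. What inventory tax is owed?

Days held (2 March – 24 November 2022): 268 out of 365
Tax = £2713000 × 3.7% × 268/365 = £73704.4055

£73704.41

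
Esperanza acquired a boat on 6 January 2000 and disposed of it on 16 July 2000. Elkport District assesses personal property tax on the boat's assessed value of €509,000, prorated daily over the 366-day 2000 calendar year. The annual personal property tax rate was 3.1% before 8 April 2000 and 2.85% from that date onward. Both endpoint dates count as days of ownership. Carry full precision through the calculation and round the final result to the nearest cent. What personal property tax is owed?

6 January – 7 April 2000: 93 days at 3.1% → €509,000 × 3.1% × 93/366 = €4,009.4180
8 April – 16 July 2000: 100 days at 2.85% → €509,000 × 2.85% × 100/366 = €3,963.5246
Total = €7,972.9426

€7,972.94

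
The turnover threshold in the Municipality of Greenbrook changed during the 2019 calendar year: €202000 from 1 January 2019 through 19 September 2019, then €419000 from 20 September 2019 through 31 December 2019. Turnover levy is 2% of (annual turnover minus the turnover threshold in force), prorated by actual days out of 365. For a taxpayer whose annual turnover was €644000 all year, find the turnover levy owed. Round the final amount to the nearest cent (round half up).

1 January – 19 September 2019: 262 days, exemption €202000 → (€644000 − €202000) × 2% × 262/365 = €6345.4247
20 September – 31 December 2019: 103 days, exemption €419000 → (€644000 − €419000) × 2% × 103/365 = €1269.8630
Total = €7615.2877

€7615.29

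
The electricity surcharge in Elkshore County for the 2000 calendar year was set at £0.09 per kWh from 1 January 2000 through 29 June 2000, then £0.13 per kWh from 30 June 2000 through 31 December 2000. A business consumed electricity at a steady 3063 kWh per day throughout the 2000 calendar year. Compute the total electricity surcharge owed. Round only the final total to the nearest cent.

£123561.42

1 January – 29 June 2000: 181 days × 3063 kWh/day = 554,403 kWh at £0.09/kWh → £49896.27
30 June – 31 December 2000: 185 days × 3063 kWh/day = 566,655 kWh at £0.13/kWh → £73665.15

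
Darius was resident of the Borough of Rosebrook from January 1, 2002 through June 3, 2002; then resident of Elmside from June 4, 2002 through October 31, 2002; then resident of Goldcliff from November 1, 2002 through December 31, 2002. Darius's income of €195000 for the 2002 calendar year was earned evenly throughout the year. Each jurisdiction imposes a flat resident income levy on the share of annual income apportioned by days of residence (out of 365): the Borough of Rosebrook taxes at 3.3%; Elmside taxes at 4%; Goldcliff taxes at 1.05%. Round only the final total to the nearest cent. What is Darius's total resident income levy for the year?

The Borough of Rosebrook, January 1 – June 3, 2002: 154 days → €195000 × 3.3% × 154/365 = €2715.0411
Elmside, June 4 – October 31, 2002: 150 days → €195000 × 4% × 150/365 = €3205.4795
Goldcliff, November 1 – December 31, 2002: 61 days → €195000 × 1.05% × 61/365 = €342.1849
Total = €6262.7055

€6262.71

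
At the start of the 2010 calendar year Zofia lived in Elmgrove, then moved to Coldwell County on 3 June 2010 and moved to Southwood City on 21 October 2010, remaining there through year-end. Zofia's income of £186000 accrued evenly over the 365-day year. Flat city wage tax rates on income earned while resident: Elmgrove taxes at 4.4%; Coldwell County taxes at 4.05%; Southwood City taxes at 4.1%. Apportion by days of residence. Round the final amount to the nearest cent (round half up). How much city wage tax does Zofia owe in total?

Elmgrove, 1 January – 2 June 2010: 153 days → £186000 × 4.4% × 153/365 = £3430.5534
Coldwell County, 3 June – 20 October 2010: 140 days → £186000 × 4.05% × 140/365 = £2889.3699
Southwood City, 21 October – 31 December 2010: 72 days → £186000 × 4.1% × 72/365 = £1504.3068
Total = £7824.2301

£7824.23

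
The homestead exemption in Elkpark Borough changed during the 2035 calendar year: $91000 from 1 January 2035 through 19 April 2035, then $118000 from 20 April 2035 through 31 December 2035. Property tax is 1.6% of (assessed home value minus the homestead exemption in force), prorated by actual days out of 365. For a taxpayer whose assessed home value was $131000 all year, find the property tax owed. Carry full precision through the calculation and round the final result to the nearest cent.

$337.01

1 January – 19 April 2035: 109 days, exemption $91000 → ($131000 − $91000) × 1.6% × 109/365 = $191.1233
20 April – 31 December 2035: 256 days, exemption $118000 → ($131000 − $118000) × 1.6% × 256/365 = $145.8849
Total = $337.0082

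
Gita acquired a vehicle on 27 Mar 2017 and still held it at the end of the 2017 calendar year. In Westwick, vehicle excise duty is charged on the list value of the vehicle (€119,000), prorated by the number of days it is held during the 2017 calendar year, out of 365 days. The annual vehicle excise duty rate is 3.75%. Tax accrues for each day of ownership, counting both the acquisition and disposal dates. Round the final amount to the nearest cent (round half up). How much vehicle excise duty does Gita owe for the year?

Days held (27 Mar – 31 Dec 2017): 280 out of 365
Tax = €119,000 × 3.75% × 280/365 = €3,423.2877

€3,423.29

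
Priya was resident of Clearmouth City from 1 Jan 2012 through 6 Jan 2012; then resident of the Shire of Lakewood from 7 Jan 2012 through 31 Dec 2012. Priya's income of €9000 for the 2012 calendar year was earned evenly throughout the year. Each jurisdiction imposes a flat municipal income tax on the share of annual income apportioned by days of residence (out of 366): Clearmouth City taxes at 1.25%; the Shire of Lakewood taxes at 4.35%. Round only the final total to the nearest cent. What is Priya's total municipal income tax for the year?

€386.93

Clearmouth City, 1 Jan – 6 Jan 2012: 6 days → €9000 × 1.25% × 6/366 = €1.8443
The Shire of Lakewood, 7 Jan – 31 Dec 2012: 360 days → €9000 × 4.35% × 360/366 = €385.0820
Total = €386.9262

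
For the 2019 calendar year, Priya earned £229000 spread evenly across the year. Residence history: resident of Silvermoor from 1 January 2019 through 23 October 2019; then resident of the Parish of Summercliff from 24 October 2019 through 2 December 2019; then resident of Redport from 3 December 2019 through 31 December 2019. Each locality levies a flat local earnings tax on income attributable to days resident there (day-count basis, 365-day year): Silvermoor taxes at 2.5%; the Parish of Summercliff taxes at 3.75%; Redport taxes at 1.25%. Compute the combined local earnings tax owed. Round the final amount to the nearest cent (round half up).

£5811.27

Silvermoor, 1 January – 23 October 2019: 296 days → £229000 × 2.5% × 296/365 = £4642.7397
The Parish of Summercliff, 24 October – 2 December 2019: 40 days → £229000 × 3.75% × 40/365 = £941.0959
Redport, 3 December – 31 December 2019: 29 days → £229000 × 1.25% × 29/365 = £227.4315
Total = £5811.2671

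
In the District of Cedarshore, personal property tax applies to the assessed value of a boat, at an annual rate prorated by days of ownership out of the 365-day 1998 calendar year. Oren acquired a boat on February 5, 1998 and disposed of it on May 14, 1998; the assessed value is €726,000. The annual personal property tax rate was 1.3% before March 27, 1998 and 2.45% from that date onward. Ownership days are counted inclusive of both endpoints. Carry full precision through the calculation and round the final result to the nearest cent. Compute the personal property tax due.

February 5 – March 26, 1998: 50 days at 1.3% → €726,000 × 1.3% × 50/365 = €1,292.8767
March 27 – May 14, 1998: 49 days at 2.45% → €726,000 × 2.45% × 49/365 = €2,387.8438
Total = €3,680.7205

€3,680.72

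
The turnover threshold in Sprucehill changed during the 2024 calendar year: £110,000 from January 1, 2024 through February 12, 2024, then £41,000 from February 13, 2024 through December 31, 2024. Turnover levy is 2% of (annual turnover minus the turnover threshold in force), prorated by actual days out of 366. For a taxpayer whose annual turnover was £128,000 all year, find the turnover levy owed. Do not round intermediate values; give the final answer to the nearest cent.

£1,577.87

January 1 – February 12, 2024: 43 days, exemption £110,000 → (£128,000 − £110,000) × 2% × 43/366 = £42.2951
February 13 – December 31, 2024: 323 days, exemption £41,000 → (£128,000 − £41,000) × 2% × 323/366 = £1,535.5738
Total = £1,577.8689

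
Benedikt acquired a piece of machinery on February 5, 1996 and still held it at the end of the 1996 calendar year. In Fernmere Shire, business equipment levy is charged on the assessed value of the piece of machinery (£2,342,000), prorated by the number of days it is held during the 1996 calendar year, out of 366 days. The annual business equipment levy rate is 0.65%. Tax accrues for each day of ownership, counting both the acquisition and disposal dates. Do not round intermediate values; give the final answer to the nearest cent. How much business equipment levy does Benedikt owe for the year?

Days held (February 5 – December 31, 1996): 331 out of 366
Tax = £2,342,000 × 0.65% × 331/366 = £13,767.2486

£13,767.25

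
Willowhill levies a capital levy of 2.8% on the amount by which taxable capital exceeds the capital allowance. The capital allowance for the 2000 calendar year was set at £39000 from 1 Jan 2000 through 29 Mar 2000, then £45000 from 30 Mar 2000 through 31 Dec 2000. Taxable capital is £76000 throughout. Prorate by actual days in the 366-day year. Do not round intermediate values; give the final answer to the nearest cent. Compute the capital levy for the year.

1 Jan – 29 Mar 2000: 89 days, exemption £39000 → (£76000 − £39000) × 2.8% × 89/366 = £251.9235
30 Mar – 31 Dec 2000: 277 days, exemption £45000 → (£76000 − £45000) × 2.8% × 277/366 = £656.9290
Total = £908.8525

£908.85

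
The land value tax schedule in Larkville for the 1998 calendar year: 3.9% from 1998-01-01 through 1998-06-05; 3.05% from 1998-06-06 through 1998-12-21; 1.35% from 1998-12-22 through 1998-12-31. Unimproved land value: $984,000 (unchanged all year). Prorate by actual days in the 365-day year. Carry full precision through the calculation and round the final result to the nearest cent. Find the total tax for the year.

1998-01-01 to 1998-06-05: 156 days at 3.9% → $984,000 × 3.9% × 156/365 = $16,401.7973
1998-06-06 to 1998-12-21: 199 days at 3.05% → $984,000 × 3.05% × 199/365 = $16,362.7068
1998-12-22 to 1998-12-31: 10 days at 1.35% → $984,000 × 1.35% × 10/365 = $363.9452
Total = $33,128.4493

$33,128.45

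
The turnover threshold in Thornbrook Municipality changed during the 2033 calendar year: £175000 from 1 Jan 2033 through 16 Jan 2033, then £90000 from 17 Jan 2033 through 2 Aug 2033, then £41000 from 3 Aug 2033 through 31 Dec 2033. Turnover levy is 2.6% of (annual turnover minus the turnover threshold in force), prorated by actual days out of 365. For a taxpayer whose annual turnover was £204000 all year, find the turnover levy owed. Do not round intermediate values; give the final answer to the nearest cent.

£3394.18

1 Jan – 16 Jan 2033: 16 days, exemption £175000 → (£204000 − £175000) × 2.6% × 16/365 = £33.0521
17 Jan – 2 Aug 2033: 198 days, exemption £90000 → (£204000 − £90000) × 2.6% × 198/365 = £1607.8685
3 Aug – 31 Dec 2033: 151 days, exemption £41000 → (£204000 − £41000) × 2.6% × 151/365 = £1753.2548
Total = £3394.1753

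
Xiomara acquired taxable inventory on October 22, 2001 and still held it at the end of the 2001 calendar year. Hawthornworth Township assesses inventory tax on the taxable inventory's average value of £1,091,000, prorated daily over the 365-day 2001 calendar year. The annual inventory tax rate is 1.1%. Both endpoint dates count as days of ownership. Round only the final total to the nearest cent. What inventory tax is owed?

£2,334.44

Days held (October 22 – December 31, 2001): 71 out of 365
Tax = £1,091,000 × 1.1% × 71/365 = £2,334.4411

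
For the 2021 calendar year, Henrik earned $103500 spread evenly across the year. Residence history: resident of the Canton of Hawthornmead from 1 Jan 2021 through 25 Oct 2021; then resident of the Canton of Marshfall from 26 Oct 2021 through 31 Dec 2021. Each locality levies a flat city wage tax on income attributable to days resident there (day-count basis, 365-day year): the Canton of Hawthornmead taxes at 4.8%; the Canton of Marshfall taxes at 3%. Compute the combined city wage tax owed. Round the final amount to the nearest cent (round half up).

$4626.02

The Canton of Hawthornmead, 1 Jan – 25 Oct 2021: 298 days → $103500 × 4.8% × 298/365 = $4056.0658
The Canton of Marshfall, 26 Oct – 31 Dec 2021: 67 days → $103500 × 3% × 67/365 = $569.9589
Total = $4626.0247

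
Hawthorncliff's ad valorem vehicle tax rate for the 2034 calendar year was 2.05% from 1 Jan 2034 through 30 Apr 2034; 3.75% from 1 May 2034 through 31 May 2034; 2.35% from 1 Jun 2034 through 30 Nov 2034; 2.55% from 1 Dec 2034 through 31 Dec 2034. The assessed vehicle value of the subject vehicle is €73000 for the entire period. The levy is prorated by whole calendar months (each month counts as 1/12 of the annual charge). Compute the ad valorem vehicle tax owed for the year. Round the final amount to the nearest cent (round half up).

1 Jan – 30 Apr 2034: 4 months at 2.05% → €73000 × 2.05% × 4/12 = €498.8333
1 May – 31 May 2034: 1 month at 3.75% → €73000 × 3.75% × 1/12 = €228.1250
1 Jun – 30 Nov 2034: 6 months at 2.35% → €73000 × 2.35% × 6/12 = €857.7500
1 Dec – 31 Dec 2034: 1 month at 2.55% → €73000 × 2.55% × 1/12 = €155.1250
Total = €1739.8333

€1739.83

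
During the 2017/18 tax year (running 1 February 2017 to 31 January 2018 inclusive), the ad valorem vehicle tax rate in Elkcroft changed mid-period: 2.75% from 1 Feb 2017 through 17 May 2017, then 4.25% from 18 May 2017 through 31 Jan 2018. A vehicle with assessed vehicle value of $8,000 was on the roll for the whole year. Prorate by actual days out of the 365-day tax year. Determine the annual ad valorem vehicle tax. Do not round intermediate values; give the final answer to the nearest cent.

1 Feb – 17 May 2017: 106 days at 2.75% → $8,000 × 2.75% × 106/365 = $63.8904
18 May 2017 – 31 Jan 2018: 259 days at 4.25% → $8,000 × 4.25% × 259/365 = $241.2603
Total = $305.1507

$305.15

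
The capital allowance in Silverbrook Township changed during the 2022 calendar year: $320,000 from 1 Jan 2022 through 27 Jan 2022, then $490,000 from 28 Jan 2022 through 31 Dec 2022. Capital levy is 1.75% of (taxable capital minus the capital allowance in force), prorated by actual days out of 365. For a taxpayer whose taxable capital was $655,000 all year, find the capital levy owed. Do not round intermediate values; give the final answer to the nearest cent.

$3,107.57

1 Jan – 27 Jan 2022: 27 days, exemption $320,000 → ($655,000 − $320,000) × 1.75% × 27/365 = $433.6644
28 Jan – 31 Dec 2022: 338 days, exemption $490,000 → ($655,000 − $490,000) × 1.75% × 338/365 = $2,673.9041
Total = $3,107.5685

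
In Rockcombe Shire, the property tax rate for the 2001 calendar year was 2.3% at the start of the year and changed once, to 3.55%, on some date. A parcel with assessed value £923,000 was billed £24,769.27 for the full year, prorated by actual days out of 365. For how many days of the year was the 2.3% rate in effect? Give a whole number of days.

Let d = days at the first rate; then 365 − d days at the second rate.
£923,000 × [2.3%·d + 3.55%·(365−d)] / 365 = £24,769.27
Solving gives d = 253, so the new rate took effect on 11 September 2001.

253 days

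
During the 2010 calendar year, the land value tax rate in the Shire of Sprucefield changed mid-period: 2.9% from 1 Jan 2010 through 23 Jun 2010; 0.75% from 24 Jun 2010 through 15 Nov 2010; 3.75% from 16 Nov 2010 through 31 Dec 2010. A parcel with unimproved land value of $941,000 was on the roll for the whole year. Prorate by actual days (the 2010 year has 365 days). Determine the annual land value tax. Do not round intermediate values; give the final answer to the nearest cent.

1 Jan – 23 Jun 2010: 174 days at 2.9% → $941,000 × 2.9% × 174/365 = $13,009.0027
24 Jun – 15 Nov 2010: 145 days at 0.75% → $941,000 × 0.75% × 145/365 = $2,803.6644
16 Nov – 31 Dec 2010: 46 days at 3.75% → $941,000 × 3.75% × 46/365 = $4,447.1918
Total = $20,259.8589

$20,259.86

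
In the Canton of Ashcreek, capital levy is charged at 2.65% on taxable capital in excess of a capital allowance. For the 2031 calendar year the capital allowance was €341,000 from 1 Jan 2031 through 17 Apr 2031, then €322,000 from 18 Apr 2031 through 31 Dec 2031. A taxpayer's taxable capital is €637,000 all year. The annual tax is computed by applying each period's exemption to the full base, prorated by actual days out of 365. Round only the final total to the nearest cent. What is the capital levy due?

1 Jan – 17 Apr 2031: 107 days, exemption €341,000 → (€637,000 − €341,000) × 2.65% × 107/365 = €2,299.4740
18 Apr – 31 Dec 2031: 258 days, exemption €322,000 → (€637,000 − €322,000) × 2.65% × 258/365 = €5,900.4247
Total = €8,199.8986

€8,199.90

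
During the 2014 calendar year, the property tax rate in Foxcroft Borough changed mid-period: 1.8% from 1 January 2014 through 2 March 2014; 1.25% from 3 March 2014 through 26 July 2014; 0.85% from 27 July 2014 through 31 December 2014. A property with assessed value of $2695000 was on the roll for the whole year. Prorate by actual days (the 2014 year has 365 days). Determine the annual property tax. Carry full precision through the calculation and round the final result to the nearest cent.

1 January – 2 March 2014: 61 days at 1.8% → $2695000 × 1.8% × 61/365 = $8107.1507
3 March – 26 July 2014: 146 days at 1.25% → $2695000 × 1.25% × 146/365 = $13475.0000
27 July – 31 December 2014: 158 days at 0.85% → $2695000 × 0.85% × 158/365 = $9916.1233
Total = $31498.2740

$31498.27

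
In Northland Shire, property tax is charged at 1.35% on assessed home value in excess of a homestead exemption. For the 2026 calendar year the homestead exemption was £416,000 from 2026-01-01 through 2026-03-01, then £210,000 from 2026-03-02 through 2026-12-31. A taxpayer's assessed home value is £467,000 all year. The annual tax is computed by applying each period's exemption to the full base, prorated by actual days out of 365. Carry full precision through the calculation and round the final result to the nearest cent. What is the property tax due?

2026-01-01 to 2026-03-01: 60 days, exemption £416,000 → (£467,000 − £416,000) × 1.35% × 60/365 = £113.1781
2026-03-02 to 2026-12-31: 305 days, exemption £210,000 → (£467,000 − £210,000) × 1.35% × 305/365 = £2,899.1712
Total = £3,012.3493

£3,012.35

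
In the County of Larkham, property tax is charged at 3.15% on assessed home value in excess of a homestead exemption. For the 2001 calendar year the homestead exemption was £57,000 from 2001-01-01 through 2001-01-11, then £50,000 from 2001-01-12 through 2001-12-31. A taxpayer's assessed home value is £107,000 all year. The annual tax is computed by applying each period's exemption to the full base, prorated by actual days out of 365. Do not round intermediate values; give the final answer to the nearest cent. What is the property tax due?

2001-01-01 to 2001-01-11: 11 days, exemption £57,000 → (£107,000 − £57,000) × 3.15% × 11/365 = £47.4658
2001-01-12 to 2001-12-31: 354 days, exemption £50,000 → (£107,000 − £50,000) × 3.15% × 354/365 = £1,741.3890
Total = £1,788.8548

£1,788.85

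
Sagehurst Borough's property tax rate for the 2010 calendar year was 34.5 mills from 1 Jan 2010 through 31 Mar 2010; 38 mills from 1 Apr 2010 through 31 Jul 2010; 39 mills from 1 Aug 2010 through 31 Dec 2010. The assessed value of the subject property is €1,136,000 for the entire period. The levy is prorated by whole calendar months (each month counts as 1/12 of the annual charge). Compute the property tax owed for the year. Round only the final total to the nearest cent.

€42,647.33

1 Jan – 31 Mar 2010: 3 months at 34.5 mills → €1,136,000 × 3.45% × 3/12 = €9,798.0000
1 Apr – 31 Jul 2010: 4 months at 38 mills → €1,136,000 × 3.8% × 4/12 = €14,389.3333
1 Aug – 31 Dec 2010: 5 months at 39 mills → €1,136,000 × 3.9% × 5/12 = €18,460.0000
Total = €42,647.3333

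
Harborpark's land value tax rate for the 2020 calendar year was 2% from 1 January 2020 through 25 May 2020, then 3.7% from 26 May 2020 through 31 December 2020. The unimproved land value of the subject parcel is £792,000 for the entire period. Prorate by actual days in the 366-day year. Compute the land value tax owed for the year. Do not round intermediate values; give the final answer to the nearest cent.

1 January – 25 May 2020: 146 days at 2% → £792,000 × 2% × 146/366 = £6,318.6885
26 May – 31 December 2020: 220 days at 3.7% → £792,000 × 3.7% × 220/366 = £17,614.4262
Total = £23,933.1148

£23,933.11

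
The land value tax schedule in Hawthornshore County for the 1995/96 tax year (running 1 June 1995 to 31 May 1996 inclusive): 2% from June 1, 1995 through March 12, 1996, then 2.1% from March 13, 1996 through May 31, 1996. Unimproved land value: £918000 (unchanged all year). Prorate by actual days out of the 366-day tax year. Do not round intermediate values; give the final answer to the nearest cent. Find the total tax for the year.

June 1, 1995 – March 12, 1996: 286 days at 2% → £918000 × 2% × 286/366 = £14346.8852
March 13 – May 31, 1996: 80 days at 2.1% → £918000 × 2.1% × 80/366 = £4213.7705
Total = £18560.6557

£18560.66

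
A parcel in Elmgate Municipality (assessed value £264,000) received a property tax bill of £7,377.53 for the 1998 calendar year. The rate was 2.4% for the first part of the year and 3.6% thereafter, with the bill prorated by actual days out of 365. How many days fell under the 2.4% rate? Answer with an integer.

Let d = days at the first rate; then 365 − d days at the second rate.
£264,000 × [2.4%·d + 3.6%·(365−d)] / 365 = £7,377.53
Solving gives d = 245, so the new rate took effect on 3 Sep 1998.

245 days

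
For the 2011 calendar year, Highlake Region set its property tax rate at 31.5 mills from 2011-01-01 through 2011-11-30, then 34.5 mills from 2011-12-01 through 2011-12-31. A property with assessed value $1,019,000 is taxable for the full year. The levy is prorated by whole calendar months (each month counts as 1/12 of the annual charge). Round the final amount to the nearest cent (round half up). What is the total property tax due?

$32,353.25

2011-01-01 to 2011-11-30: 11 months at 31.5 mills → $1,019,000 × 3.15% × 11/12 = $29,423.6250
2011-12-01 to 2011-12-31: 1 month at 34.5 mills → $1,019,000 × 3.45% × 1/12 = $2,929.6250
Total = $32,353.2500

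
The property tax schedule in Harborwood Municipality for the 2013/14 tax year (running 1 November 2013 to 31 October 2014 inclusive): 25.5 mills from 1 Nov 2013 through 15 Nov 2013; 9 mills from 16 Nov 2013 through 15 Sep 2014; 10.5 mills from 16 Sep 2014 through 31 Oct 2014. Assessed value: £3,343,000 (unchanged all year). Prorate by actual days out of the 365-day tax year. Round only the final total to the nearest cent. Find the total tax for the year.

£32,985.79

1 Nov – 15 Nov 2013: 15 days at 25.5 mills → £3,343,000 × 2.55% × 15/365 = £3,503.2808
16 Nov 2013 – 15 Sep 2014: 304 days at 9 mills → £3,343,000 × 0.9% × 304/365 = £25,058.7616
16 Sep – 31 Oct 2014: 46 days at 10.5 mills → £3,343,000 × 1.05% × 46/365 = £4,423.7507
Total = £32,985.7932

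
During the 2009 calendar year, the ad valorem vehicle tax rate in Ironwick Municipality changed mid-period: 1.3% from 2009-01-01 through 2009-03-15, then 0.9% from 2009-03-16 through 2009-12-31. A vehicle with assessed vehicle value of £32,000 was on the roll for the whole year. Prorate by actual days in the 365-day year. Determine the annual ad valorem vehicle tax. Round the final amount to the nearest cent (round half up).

£313.95

2009-01-01 to 2009-03-15: 74 days at 1.3% → £32,000 × 1.3% × 74/365 = £84.3397
2009-03-16 to 2009-12-31: 291 days at 0.9% → £32,000 × 0.9% × 291/365 = £229.6110
Total = £313.9507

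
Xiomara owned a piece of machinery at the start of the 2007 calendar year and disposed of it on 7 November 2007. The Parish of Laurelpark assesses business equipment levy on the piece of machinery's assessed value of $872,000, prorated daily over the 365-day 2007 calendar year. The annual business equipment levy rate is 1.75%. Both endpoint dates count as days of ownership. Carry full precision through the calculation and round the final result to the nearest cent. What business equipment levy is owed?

$13,002.36

Days held (1 January – 7 November 2007): 311 out of 365
Tax = $872,000 × 1.75% × 311/365 = $13,002.3562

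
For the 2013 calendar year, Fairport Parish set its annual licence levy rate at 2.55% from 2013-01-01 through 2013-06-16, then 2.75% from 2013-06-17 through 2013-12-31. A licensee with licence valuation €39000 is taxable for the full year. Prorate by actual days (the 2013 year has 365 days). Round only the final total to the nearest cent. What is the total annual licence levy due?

2013-01-01 to 2013-06-16: 167 days at 2.55% → €39000 × 2.55% × 167/365 = €455.0178
2013-06-17 to 2013-12-31: 198 days at 2.75% → €39000 × 2.75% × 198/365 = €581.7945
Total = €1036.8123

€1036.81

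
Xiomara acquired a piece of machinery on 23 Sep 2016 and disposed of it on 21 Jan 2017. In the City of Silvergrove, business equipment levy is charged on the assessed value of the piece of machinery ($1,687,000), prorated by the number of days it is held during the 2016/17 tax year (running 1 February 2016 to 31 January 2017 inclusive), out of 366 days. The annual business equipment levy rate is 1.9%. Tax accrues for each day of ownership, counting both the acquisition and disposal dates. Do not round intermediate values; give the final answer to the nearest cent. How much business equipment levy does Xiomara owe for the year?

Days held (23 Sep 2016 – 21 Jan 2017): 121 out of 366
Tax = $1,687,000 × 1.9% × 121/366 = $10,596.7568

$10,596.76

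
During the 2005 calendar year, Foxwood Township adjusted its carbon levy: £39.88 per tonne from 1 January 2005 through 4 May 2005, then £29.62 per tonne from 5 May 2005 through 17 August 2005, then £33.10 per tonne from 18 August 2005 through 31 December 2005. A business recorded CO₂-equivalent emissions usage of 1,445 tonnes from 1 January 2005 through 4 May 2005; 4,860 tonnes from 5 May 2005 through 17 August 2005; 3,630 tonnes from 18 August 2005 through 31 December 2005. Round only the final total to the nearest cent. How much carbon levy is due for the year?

1 January – 4 May 2005: 1,445 tonnes at £39.88/tonne → £57,626.60
5 May – 17 August 2005: 4,860 tonnes at £29.62/tonne → £143,953.20
18 August – 31 December 2005: 3,630 tonnes at £33.10/tonne → £120,153.00

£321,732.80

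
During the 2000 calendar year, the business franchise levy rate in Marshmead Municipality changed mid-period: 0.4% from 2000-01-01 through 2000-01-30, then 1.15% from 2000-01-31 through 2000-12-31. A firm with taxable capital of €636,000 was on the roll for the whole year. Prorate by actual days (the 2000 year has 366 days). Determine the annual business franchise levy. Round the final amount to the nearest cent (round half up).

2000-01-01 to 2000-01-30: 30 days at 0.4% → €636,000 × 0.4% × 30/366 = €208.5246
2000-01-31 to 2000-12-31: 336 days at 1.15% → €636,000 × 1.15% × 336/366 = €6,714.4918
Total = €6,923.0164

€6,923.02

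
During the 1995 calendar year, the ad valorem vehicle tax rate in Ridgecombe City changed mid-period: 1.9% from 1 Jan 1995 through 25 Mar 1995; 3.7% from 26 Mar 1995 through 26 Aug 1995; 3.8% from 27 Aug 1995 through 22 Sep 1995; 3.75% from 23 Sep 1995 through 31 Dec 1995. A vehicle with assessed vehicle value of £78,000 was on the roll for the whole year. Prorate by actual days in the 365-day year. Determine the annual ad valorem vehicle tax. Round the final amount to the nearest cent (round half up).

£2,579.34

1 Jan – 25 Mar 1995: 84 days at 1.9% → £78,000 × 1.9% × 84/365 = £341.0630
26 Mar – 26 Aug 1995: 154 days at 3.7% → £78,000 × 3.7% × 154/365 = £1,217.6548
27 Aug – 22 Sep 1995: 27 days at 3.8% → £78,000 × 3.8% × 27/365 = £219.2548
23 Sep – 31 Dec 1995: 100 days at 3.75% → £78,000 × 3.75% × 100/365 = £801.3699
Total = £2,579.3425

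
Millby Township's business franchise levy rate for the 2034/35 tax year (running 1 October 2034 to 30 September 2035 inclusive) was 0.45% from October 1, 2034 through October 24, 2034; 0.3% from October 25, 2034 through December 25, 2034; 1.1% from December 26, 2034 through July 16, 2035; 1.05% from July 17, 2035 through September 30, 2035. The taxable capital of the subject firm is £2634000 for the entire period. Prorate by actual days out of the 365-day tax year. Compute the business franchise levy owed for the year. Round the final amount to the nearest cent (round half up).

October 1 – October 24, 2034: 24 days at 0.45% → £2634000 × 0.45% × 24/365 = £779.3753
October 25 – December 25, 2034: 62 days at 0.3% → £2634000 × 0.3% × 62/365 = £1342.2575
December 26, 2034 – July 16, 2035: 203 days at 1.1% → £2634000 × 1.1% × 203/365 = £16114.3068
July 17 – September 30, 2035: 76 days at 1.05% → £2634000 × 1.05% × 76/365 = £5758.7178
Total = £23994.6575

£23994.66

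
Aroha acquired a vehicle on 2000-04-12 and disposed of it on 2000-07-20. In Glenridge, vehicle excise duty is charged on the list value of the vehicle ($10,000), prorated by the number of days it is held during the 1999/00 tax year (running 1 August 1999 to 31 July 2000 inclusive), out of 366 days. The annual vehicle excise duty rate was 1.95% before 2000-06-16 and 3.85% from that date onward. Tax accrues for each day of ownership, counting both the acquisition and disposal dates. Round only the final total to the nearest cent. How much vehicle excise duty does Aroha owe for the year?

2000-04-12 to 2000-06-15: 65 days at 1.95% → $10,000 × 1.95% × 65/366 = $34.6311
2000-06-16 to 2000-07-20: 35 days at 3.85% → $10,000 × 3.85% × 35/366 = $36.8169
Total = $71.4481

$71.45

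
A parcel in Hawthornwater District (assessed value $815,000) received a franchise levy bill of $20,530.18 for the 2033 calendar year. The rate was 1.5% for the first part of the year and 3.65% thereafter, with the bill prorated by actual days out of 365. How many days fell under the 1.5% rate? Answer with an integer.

Let d = days at the first rate; then 365 − d days at the second rate.
$815,000 × [1.5%·d + 3.65%·(365−d)] / 365 = $20,530.18
Solving gives d = 192, so the new rate took effect on 12 Jul 2033.

192 days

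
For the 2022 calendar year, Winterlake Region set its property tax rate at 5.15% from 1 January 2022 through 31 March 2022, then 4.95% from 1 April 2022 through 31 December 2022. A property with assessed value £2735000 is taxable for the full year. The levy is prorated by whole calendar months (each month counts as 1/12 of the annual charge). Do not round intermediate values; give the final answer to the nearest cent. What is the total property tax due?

1 January – 31 March 2022: 3 months at 5.15% → £2735000 × 5.15% × 3/12 = £35213.1250
1 April – 31 December 2022: 9 months at 4.95% → £2735000 × 4.95% × 9/12 = £101536.8750
Total = £136750.0000

£136750.00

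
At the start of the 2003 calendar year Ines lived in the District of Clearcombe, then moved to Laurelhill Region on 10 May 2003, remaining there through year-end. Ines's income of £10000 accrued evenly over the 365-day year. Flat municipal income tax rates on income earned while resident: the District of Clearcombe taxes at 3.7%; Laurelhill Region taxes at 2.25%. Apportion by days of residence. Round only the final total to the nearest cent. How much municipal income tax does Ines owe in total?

The District of Clearcombe, 1 January – 9 May 2003: 129 days → £10000 × 3.7% × 129/365 = £130.7671
Laurelhill Region, 10 May – 31 December 2003: 236 days → £10000 × 2.25% × 236/365 = £145.4795
Total = £276.2466

£276.25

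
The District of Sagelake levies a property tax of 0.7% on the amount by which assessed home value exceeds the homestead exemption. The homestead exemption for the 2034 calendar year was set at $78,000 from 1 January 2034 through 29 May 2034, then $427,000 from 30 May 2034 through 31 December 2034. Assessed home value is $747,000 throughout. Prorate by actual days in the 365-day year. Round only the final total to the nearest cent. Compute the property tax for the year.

1 January – 29 May 2034: 149 days, exemption $78,000 → ($747,000 − $78,000) × 0.7% × 149/365 = $1,911.6904
30 May – 31 December 2034: 216 days, exemption $427,000 → ($747,000 − $427,000) × 0.7% × 216/365 = $1,325.5890
Total = $3,237.2795

$3,237.28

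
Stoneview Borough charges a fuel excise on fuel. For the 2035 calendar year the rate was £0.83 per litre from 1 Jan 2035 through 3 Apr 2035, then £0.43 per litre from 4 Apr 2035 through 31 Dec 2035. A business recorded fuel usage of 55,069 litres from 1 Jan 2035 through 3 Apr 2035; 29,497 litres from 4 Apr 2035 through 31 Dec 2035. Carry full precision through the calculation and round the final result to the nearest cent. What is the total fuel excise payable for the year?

£58,390.98

1 Jan – 3 Apr 2035: 55,069 litres at £0.83/litre → £45,707.27
4 Apr – 31 Dec 2035: 29,497 litres at £0.43/litre → £12,683.71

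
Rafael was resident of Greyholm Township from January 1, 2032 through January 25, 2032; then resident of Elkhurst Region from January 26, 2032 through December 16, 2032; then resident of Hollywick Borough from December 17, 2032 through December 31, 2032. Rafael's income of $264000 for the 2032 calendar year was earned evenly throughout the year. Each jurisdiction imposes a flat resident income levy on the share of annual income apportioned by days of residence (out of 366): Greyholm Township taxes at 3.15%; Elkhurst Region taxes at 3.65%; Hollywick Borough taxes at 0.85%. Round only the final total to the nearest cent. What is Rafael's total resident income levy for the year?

Greyholm Township, January 1 – January 25, 2032: 25 days → $264000 × 3.15% × 25/366 = $568.0328
Elkhurst Region, January 26 – December 16, 2032: 326 days → $264000 × 3.65% × 326/366 = $8582.8852
Hollywick Borough, December 17 – December 31, 2032: 15 days → $264000 × 0.85% × 15/366 = $91.9672
Total = $9242.8852

$9242.89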